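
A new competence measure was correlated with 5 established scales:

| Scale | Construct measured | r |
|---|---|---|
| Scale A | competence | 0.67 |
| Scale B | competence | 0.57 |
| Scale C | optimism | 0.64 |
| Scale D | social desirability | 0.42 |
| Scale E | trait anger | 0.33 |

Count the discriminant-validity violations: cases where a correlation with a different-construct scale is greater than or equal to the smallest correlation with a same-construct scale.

Convergent (same construct = competence): Scale A, Scale B.
Smallest convergent = 0.57. Discriminant values: 0.64, 0.42, 0.33; count ≥ 0.57 → 1.

1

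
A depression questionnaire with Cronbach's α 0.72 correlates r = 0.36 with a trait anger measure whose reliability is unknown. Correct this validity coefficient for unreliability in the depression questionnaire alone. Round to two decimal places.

0.42

Single correction: r_c = r_obs / √r_xx = 0.36 / √0.72 = 0.36 / 0.8485 ≈ 0.42.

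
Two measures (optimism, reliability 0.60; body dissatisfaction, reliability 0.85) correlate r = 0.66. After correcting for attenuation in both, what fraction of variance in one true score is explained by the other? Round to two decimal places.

Disattenuated r = 0.66 / √(0.60 × 0.85) = 0.66 / 0.7141 = 0.9242.
Shared true-score variance = 0.9242² = 0.8541 ≈ 0.85.

0.85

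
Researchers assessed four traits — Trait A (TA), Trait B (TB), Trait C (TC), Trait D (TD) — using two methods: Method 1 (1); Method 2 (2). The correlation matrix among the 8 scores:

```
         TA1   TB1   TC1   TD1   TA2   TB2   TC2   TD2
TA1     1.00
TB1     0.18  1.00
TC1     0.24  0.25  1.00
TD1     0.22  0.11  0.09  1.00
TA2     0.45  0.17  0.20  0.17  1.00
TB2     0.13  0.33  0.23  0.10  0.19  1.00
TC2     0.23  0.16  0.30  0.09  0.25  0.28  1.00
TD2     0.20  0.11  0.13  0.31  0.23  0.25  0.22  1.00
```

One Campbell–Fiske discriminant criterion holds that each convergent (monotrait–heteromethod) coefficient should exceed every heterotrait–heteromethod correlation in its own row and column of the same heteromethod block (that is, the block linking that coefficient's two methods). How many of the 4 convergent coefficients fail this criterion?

0

Convergent coefficients and their comparison sets:
TA (methods 1·2): 0.45 vs {0.13, 0.17, 0.23, 0.20, 0.20, 0.17} → pass.
TB (methods 1·2): 0.33 vs {0.17, 0.13, 0.16, 0.23, 0.11, 0.10} → pass.
TC (methods 1·2): 0.30 vs {0.20, 0.23, 0.23, 0.16, 0.13, 0.09} → pass.
TD (methods 1·2): 0.31 vs {0.17, 0.20, 0.10, 0.11, 0.09, 0.13} → pass.
0 of 4 fail.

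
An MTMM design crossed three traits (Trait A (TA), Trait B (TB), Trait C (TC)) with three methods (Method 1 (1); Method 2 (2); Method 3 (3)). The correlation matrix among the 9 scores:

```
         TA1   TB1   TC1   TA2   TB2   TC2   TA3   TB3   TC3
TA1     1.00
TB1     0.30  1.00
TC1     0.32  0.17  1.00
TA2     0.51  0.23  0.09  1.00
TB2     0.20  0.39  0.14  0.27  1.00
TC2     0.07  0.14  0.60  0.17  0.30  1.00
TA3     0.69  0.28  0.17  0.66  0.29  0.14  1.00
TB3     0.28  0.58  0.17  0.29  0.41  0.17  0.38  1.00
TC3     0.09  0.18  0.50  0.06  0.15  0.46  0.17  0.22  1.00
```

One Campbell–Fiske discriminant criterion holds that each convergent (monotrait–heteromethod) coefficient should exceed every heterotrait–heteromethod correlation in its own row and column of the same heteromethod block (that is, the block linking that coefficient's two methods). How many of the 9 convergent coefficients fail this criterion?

0

Each convergent coefficient versus the relevant comparison correlations:
TA (methods 1·2): 0.51 vs {0.20, 0.23, 0.07, 0.09} → pass.
TA (methods 1·3): 0.69 vs {0.28, 0.28, 0.09, 0.17} → pass.
TA (methods 2·3): 0.66 vs {0.29, 0.29, 0.06, 0.14} → pass.
TB (methods 1·2): 0.39 vs {0.23, 0.20, 0.14, 0.14} → pass.
TB (methods 1·3): 0.58 vs {0.28, 0.28, 0.18, 0.17} → pass.
TB (methods 2·3): 0.41 vs {0.29, 0.29, 0.15, 0.17} → pass.
TC (methods 1·2): 0.60 vs {0.09, 0.07, 0.14, 0.14} → pass.
TC (methods 1·3): 0.50 vs {0.17, 0.09, 0.17, 0.18} → pass.
TC (methods 2·3): 0.46 vs {0.14, 0.06, 0.17, 0.15} → pass.
0 of 9 fail.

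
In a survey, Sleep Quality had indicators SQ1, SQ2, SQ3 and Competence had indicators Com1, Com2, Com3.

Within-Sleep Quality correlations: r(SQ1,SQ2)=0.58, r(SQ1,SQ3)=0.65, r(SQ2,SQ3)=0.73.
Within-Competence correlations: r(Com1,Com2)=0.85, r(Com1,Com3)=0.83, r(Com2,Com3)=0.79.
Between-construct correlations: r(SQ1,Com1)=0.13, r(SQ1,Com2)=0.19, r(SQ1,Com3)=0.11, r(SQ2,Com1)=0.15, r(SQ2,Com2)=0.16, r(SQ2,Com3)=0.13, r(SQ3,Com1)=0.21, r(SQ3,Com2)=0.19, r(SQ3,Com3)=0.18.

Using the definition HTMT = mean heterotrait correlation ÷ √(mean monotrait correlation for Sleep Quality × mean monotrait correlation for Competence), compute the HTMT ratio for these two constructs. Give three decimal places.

Mean between = 1.45/9 = 0.1611.
Mean within-SQ = 1.96/3 = 0.6533; mean within-Com = 2.47/3 = 0.8233.
Geometric mean = √(0.6533 × 0.8233) = 0.7334.
HTMT = 0.1611 / 0.7334 = 0.220.

0.220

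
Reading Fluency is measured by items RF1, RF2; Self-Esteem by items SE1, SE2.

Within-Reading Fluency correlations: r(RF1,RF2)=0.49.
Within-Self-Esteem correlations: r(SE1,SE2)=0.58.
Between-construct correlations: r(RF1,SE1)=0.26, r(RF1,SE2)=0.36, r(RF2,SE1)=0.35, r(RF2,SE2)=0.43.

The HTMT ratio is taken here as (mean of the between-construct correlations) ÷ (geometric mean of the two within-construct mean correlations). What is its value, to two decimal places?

Between-construct mean = 1.40/4 = 0.3500.
Mean within-RF = 0.49/1 = 0.4900; mean within-SE = 0.58/1 = 0.5800.
Geometric mean = √(0.4900 × 0.5800) = 0.5331.
HTMT = 0.3500 / 0.5331 = 0.66.

0.66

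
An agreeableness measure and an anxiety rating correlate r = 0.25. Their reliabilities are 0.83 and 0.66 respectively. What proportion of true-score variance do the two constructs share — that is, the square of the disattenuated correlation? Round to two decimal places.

0.11

Disattenuated r = 0.25 / √(0.83 × 0.66) = 0.25 / 0.7401 = 0.3378.
Shared true-score variance = 0.3378² = 0.1141 ≈ 0.11.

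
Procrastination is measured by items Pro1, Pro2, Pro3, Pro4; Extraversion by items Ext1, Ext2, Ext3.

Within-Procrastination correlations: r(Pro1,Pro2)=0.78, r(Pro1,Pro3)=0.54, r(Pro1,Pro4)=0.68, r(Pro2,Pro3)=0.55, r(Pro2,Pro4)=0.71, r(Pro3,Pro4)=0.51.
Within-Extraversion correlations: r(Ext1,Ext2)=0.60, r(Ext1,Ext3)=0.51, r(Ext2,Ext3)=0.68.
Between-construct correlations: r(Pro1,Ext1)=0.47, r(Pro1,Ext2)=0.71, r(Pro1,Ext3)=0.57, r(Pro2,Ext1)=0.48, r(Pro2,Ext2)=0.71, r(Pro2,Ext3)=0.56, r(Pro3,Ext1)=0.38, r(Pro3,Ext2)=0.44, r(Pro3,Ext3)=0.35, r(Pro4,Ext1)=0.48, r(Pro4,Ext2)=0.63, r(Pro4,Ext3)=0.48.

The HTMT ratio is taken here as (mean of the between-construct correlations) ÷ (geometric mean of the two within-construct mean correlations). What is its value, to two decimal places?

Mean between = 6.26/12 = 0.5217.
Mean within-Pro = 3.77/6 = 0.6283; mean within-Ext = 1.79/3 = 0.5967.
Geometric mean = √(0.6283 × 0.5967) = 0.6123.
HTMT = 0.5217 / 0.6123 = 0.85.

0.85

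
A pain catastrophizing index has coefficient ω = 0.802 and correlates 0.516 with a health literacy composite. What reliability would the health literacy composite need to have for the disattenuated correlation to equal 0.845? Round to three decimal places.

0.465

r_true = r_obs / √(r_xx · r_yy) ⇒ 0.845 = 0.516 / √(0.802 · r_yy).
√(0.802 · r_yy) = 0.516 / 0.845 = 0.6107; 0.802 · r_yy = 0.3730; r_yy = 0.3730 / 0.802 ≈ 0.465.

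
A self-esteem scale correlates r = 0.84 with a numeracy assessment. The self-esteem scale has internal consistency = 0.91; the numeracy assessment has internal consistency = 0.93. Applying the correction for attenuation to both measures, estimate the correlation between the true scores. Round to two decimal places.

r_true = r_obs / √(r_xx · r_yy) = 0.84 / √(0.91 × 0.93) = 0.84 / √0.8463 = 0.84 / 0.9199 ≈ 0.91.

0.91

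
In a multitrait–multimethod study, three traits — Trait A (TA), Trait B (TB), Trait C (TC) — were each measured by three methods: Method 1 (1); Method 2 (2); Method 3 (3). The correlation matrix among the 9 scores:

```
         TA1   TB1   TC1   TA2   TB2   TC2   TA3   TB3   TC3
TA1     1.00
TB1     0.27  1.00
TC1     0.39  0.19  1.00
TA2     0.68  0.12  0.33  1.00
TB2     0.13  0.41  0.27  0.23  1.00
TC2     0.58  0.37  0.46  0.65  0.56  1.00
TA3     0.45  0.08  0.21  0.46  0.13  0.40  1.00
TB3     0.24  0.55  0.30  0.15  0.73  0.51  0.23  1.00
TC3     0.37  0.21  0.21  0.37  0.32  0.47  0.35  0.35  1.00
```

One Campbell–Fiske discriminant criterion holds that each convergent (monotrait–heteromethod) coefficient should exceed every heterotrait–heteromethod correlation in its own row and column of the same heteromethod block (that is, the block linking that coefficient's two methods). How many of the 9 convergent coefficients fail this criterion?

3

Each convergent coefficient versus the relevant comparison correlations:
TA (methods 1·2): 0.68 vs {0.13, 0.12, 0.58, 0.33} → pass.
TA (methods 1·3): 0.45 vs {0.24, 0.08, 0.37, 0.21} → pass.
TA (methods 2·3): 0.46 vs {0.15, 0.13, 0.37, 0.40} → pass.
TB (methods 1·2): 0.41 vs {0.12, 0.13, 0.37, 0.27} → pass.
TB (methods 1·3): 0.55 vs {0.08, 0.24, 0.21, 0.30} → pass.
TB (methods 2·3): 0.73 vs {0.13, 0.15, 0.32, 0.51} → pass.
TC (methods 1·2): 0.46 vs {0.33, 0.58, 0.27, 0.37} → fail.
TC (methods 1·3): 0.21 vs {0.21, 0.37, 0.30, 0.21} → fail.
TC (methods 2·3): 0.47 vs {0.40, 0.37, 0.51, 0.32} → fail.
3 of 9 fail.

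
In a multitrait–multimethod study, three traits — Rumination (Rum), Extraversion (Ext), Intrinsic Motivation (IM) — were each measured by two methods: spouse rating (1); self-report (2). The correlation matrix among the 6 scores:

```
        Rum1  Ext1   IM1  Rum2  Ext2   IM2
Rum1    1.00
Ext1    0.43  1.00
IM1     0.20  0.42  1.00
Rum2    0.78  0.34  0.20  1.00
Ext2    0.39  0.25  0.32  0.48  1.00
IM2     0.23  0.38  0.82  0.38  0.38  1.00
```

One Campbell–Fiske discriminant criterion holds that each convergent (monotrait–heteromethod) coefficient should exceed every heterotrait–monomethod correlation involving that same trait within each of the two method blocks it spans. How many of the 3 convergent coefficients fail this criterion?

Each convergent coefficient versus the relevant comparison correlations:
Rum (methods 1·2): 0.78 vs {0.43, 0.48, 0.20, 0.38} → pass.
Ext (methods 1·2): 0.25 vs {0.43, 0.48, 0.42, 0.38} → fail.
IM (methods 1·2): 0.82 vs {0.20, 0.38, 0.42, 0.38} → pass.
1 of 3 fail.

1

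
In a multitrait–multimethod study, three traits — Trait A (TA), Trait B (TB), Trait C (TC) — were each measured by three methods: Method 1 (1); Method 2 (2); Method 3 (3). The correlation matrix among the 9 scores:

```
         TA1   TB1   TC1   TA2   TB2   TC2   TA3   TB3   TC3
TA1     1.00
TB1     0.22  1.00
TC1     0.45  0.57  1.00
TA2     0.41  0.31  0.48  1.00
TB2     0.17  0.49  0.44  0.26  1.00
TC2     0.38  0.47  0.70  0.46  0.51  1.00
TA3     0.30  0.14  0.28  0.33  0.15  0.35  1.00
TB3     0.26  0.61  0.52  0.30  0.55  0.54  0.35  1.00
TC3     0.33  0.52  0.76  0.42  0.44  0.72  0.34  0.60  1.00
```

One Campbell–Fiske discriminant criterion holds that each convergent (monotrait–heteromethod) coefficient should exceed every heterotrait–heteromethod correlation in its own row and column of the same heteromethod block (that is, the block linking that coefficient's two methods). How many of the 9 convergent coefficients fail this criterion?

3

Convergent coefficients and their comparison sets:
TA (methods 1·2): 0.41 vs {0.17, 0.31, 0.38, 0.48} → fail.
TA (methods 1·3): 0.30 vs {0.26, 0.14, 0.33, 0.28} → fail.
TA (methods 2·3): 0.33 vs {0.30, 0.15, 0.42, 0.35} → fail.
TB (methods 1·2): 0.49 vs {0.31, 0.17, 0.47, 0.44} → pass.
TB (methods 1·3): 0.61 vs {0.14, 0.26, 0.52, 0.52} → pass.
TB (methods 2·3): 0.55 vs {0.15, 0.30, 0.44, 0.54} → pass.
TC (methods 1·2): 0.70 vs {0.48, 0.38, 0.44, 0.47} → pass.
TC (methods 1·3): 0.76 vs {0.28, 0.33, 0.52, 0.52} → pass.
TC (methods 2·3): 0.72 vs {0.35, 0.42, 0.54, 0.44} → pass.
3 of 9 fail.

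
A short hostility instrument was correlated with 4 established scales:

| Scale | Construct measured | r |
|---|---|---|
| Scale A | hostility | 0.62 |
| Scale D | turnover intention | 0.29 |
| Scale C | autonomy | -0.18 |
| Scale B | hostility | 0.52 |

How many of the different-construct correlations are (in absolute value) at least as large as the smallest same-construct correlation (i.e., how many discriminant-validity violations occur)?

0

Convergent (same construct = hostility): Scale A, Scale B.
Smallest convergent = 0.52. Discriminant |r|: 0.29, 0.18; count ≥ 0.52 → 0.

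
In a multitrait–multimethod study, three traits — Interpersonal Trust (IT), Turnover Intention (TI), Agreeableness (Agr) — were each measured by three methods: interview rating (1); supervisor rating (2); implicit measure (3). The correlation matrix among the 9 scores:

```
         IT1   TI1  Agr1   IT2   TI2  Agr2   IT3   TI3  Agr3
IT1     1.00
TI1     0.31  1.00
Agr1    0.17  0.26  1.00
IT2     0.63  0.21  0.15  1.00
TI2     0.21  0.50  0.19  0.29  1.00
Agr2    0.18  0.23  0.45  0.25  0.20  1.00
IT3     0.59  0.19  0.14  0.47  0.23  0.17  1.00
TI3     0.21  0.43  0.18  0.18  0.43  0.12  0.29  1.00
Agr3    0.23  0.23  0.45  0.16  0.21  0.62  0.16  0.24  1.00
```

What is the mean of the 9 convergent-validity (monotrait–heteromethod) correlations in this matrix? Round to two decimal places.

Convergent values: 0.63, 0.59, 0.47, 0.50, 0.43, 0.43, 0.45, 0.45, 0.62; mean = 4.57/9 = 0.51.

0.51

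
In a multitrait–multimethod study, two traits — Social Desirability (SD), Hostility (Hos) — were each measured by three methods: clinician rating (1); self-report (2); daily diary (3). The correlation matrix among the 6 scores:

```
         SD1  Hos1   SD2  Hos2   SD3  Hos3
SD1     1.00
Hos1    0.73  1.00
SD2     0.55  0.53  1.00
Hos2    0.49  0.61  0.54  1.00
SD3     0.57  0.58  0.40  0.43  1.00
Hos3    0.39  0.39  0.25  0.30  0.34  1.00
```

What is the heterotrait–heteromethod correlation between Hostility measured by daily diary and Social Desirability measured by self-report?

0.25

Different traits and methods: r(Hos3, SD2) = 0.25.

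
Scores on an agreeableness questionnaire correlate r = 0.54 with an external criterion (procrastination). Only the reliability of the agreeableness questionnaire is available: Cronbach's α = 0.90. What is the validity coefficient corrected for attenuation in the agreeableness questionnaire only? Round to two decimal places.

0.57

Single correction: r_c = r_obs / √r_xx = 0.54 / √0.90 = 0.54 / 0.9487 ≈ 0.57.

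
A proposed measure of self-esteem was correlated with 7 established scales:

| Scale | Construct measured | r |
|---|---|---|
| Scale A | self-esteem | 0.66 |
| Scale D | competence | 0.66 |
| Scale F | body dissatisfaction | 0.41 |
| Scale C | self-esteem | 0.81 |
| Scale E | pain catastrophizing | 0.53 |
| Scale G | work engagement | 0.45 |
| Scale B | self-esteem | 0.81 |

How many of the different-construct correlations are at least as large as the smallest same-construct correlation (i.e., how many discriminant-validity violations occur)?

1

Convergent (same construct = self-esteem): Scale A, Scale C, Scale B.
Smallest convergent = 0.66. Discriminant values: 0.66, 0.41, 0.53, 0.45; count ≥ 0.66 → 1.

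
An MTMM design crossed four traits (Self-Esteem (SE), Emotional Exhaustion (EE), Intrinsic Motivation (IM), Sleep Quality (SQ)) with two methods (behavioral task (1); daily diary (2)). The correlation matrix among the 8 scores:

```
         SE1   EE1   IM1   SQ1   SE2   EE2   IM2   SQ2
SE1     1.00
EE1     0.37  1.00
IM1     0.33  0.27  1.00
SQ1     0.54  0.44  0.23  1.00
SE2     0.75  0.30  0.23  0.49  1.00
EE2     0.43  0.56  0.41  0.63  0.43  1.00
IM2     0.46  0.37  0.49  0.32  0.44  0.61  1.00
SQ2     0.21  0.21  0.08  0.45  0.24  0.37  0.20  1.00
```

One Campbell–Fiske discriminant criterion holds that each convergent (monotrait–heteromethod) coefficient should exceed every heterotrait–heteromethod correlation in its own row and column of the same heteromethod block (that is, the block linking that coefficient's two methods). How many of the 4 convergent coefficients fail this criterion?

Checking each validity diagonal entry against its comparison values:
SE (methods 1·2): 0.75 vs {0.43, 0.30, 0.46, 0.23, 0.21, 0.49} → pass.
EE (methods 1·2): 0.56 vs {0.30, 0.43, 0.37, 0.41, 0.21, 0.63} → fail.
IM (methods 1·2): 0.49 vs {0.23, 0.46, 0.41, 0.37, 0.08, 0.32} → pass.
SQ (methods 1·2): 0.45 vs {0.49, 0.21, 0.63, 0.21, 0.32, 0.08} → fail.
2 of 4 fail.

2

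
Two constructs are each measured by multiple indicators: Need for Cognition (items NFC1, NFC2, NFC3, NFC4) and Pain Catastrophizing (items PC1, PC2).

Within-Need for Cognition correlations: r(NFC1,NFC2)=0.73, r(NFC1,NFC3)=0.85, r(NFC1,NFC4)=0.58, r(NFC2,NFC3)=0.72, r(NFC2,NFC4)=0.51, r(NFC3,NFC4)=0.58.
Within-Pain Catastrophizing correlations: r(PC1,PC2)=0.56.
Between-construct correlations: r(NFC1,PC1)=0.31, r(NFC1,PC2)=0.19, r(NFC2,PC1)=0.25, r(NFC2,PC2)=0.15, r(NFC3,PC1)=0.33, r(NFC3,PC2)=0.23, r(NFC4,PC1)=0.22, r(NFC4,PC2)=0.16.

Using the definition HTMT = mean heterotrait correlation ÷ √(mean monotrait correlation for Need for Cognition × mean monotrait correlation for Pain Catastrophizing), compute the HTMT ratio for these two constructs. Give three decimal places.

0.378

Between-construct mean = 1.84/8 = 0.2300.
Mean within-NFC = 3.97/6 = 0.6617; mean within-PC = 0.56/1 = 0.5600.
Geometric mean = √(0.6617 × 0.5600) = 0.6087.
HTMT = 0.2300 / 0.6087 = 0.378.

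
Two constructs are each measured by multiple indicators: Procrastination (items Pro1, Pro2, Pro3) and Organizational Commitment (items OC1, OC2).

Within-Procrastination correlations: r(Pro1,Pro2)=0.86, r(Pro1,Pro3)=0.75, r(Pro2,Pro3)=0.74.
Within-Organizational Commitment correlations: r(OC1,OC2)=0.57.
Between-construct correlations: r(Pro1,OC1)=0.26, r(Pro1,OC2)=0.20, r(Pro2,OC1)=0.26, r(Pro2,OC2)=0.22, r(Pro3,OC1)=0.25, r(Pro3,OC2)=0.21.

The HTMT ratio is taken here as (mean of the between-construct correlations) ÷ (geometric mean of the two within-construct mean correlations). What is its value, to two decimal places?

0.35

Mean heterotrait r = 1.40/6 = 0.2333.
Mean within-Pro = 2.35/3 = 0.7833; mean within-OC = 0.57/1 = 0.5700.
Geometric mean = √(0.7833 × 0.5700) = 0.6682.
HTMT = 0.2333 / 0.6682 = 0.35.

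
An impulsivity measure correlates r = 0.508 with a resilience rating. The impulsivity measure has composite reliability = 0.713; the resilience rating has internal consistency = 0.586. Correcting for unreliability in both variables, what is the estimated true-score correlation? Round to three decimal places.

0.786

r_true = r_obs / √(r_xx · r_yy) = 0.508 / √(0.713 × 0.586) = 0.508 / √0.417818 = 0.508 / 0.6464 ≈ 0.786.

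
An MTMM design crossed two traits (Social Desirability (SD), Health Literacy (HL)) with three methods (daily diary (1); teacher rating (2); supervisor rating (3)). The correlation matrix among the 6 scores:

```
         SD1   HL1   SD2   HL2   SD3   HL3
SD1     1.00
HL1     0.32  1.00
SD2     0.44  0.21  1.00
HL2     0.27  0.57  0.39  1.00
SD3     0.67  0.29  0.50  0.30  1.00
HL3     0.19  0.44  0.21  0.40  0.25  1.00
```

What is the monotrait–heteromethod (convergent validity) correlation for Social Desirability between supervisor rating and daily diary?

Same trait (SD), different methods: r(SD3, SD1) = 0.67.

0.67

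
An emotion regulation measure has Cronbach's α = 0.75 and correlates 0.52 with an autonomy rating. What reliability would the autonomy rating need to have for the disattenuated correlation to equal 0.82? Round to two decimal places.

0.54

r_true = r_obs / √(r_xx · r_yy) ⇒ 0.82 = 0.52 / √(0.75 · r_yy).
√(0.75 · r_yy) = 0.52 / 0.82 = 0.6341; 0.75 · r_yy = 0.4021; r_yy = 0.4021 / 0.75 ≈ 0.54.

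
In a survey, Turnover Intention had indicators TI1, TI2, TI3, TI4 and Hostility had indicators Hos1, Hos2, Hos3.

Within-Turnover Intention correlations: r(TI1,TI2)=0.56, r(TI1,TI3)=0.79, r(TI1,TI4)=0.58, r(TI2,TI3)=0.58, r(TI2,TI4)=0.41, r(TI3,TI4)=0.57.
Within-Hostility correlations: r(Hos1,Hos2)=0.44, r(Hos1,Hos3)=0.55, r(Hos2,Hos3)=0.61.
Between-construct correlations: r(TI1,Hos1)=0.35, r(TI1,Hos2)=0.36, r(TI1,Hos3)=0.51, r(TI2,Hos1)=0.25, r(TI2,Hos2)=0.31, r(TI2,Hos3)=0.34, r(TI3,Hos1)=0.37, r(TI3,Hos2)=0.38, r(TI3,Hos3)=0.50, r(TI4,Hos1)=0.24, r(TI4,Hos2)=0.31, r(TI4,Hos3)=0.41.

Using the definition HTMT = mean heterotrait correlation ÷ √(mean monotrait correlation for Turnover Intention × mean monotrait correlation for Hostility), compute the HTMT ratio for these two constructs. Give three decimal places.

0.648

Between-construct mean = 4.33/12 = 0.3608.
Mean within-TI = 3.49/6 = 0.5817; mean within-Hos = 1.60/3 = 0.5333.
Geometric mean = √(0.5817 × 0.5333) = 0.5570.
HTMT = 0.3608 / 0.5570 = 0.648.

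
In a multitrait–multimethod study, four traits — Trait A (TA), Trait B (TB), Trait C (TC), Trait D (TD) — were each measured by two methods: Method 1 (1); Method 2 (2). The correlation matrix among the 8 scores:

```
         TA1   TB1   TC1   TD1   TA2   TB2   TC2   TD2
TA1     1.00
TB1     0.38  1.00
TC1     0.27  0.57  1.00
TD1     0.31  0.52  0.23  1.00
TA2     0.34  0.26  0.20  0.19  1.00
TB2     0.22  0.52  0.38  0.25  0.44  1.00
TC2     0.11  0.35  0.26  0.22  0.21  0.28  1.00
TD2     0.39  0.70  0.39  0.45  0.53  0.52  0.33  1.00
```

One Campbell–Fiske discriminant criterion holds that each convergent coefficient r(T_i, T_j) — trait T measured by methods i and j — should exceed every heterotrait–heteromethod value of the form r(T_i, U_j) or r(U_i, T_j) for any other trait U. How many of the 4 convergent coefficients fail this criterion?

Checking each validity diagonal entry against its comparison values:
TA (methods 1·2): 0.34 vs {0.22, 0.26, 0.11, 0.20, 0.39, 0.19} → fail.
TB (methods 1·2): 0.52 vs {0.26, 0.22, 0.35, 0.38, 0.70, 0.25} → fail.
TC (methods 1·2): 0.26 vs {0.20, 0.11, 0.38, 0.35, 0.39, 0.22} → fail.
TD (methods 1·2): 0.45 vs {0.19, 0.39, 0.25, 0.70, 0.22, 0.39} → fail.
4 of 4 fail.

4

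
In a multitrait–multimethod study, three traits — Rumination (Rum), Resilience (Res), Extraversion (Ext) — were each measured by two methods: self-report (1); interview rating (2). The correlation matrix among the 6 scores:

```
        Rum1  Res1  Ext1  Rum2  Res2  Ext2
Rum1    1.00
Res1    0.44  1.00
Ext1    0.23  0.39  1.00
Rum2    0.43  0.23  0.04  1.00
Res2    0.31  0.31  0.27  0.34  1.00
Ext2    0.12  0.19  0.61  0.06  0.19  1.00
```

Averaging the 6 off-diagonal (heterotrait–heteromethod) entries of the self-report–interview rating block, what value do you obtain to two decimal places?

0.19

HTHM values (method 1 × method 2): 0.31, 0.12, 0.23, 0.19, 0.04, 0.27; mean = 1.16/6 = 0.19.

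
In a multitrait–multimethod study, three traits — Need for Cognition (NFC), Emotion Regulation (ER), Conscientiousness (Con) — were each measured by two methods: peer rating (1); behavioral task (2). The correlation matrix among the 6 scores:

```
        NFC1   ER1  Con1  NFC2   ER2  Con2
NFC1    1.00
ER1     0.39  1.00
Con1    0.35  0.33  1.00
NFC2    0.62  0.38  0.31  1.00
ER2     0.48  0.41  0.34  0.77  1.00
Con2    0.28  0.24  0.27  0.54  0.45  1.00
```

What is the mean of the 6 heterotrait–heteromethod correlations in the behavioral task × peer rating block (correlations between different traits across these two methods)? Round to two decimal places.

0.34

HTHM values (method 2 × method 1): 0.38, 0.31, 0.48, 0.34, 0.28, 0.24; mean = 2.03/6 = 0.34.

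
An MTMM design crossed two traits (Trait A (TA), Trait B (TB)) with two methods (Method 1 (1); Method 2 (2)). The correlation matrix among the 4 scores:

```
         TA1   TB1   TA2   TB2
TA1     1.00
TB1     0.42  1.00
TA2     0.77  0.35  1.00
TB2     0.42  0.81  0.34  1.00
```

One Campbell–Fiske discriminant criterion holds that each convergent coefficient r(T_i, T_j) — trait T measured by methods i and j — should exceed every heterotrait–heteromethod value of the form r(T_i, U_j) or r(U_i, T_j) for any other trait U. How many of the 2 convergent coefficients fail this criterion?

Each convergent coefficient versus the relevant comparison correlations:
TA (methods 1·2): 0.77 vs {0.42, 0.35} → pass.
TB (methods 1·2): 0.81 vs {0.35, 0.42} → pass.
0 of 2 fail.

0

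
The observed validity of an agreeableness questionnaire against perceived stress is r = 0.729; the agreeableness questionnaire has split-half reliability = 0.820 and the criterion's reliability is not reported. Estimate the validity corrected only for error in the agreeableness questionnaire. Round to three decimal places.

Single correction: r_c = r_obs / √r_xx = 0.729 / √0.820 = 0.729 / 0.9055 ≈ 0.805.

0.805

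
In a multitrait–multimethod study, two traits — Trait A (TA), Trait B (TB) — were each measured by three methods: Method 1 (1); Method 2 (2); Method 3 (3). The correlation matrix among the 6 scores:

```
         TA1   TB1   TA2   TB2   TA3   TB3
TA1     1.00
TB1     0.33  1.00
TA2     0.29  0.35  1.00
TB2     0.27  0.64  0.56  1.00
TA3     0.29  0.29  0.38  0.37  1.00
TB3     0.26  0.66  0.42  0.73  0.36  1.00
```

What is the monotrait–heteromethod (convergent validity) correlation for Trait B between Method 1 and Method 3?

Same trait (TB), different methods: r(TB1, TB3) = 0.66.

0.66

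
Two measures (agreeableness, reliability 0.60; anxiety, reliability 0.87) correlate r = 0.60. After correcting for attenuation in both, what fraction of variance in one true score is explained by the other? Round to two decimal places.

Disattenuated r = 0.60 / √(0.60 × 0.87) = 0.60 / 0.7225 = 0.8304.
Shared true-score variance = 0.8304² = 0.6896 ≈ 0.69.

0.69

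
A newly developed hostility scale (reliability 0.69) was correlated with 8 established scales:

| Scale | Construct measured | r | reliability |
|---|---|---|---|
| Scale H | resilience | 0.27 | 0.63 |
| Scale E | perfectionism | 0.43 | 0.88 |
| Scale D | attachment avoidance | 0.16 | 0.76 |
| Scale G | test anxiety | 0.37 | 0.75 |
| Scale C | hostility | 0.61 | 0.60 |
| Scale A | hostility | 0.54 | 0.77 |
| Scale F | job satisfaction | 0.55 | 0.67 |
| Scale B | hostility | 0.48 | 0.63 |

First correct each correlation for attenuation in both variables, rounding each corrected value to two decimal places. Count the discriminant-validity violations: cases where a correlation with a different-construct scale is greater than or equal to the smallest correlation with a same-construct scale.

1

Disattenuated r (r / √(r_scale · r_new)):
  Scale H (disc): 0.27 / √(0.63·0.69) = 0.41
  Scale E (disc): 0.43 / √(0.88·0.69) = 0.55
  Scale D (disc): 0.16 / √(0.76·0.69) = 0.22
  Scale G (disc): 0.37 / √(0.75·0.69) = 0.51
  Scale C (conv): 0.61 / √(0.60·0.69) = 0.95
  Scale A (conv): 0.54 / √(0.77·0.69) = 0.74
  Scale F (disc): 0.55 / √(0.67·0.69) = 0.81
  Scale B (conv): 0.48 / √(0.63·0.69) = 0.73
Smallest convergent = 0.73. Discriminant values: 0.41, 0.55, 0.22, 0.51, 0.81; count ≥ 0.73 → 1.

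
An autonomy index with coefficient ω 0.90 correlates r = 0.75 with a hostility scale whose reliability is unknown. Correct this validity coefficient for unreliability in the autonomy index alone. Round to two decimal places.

Single correction: r_c = r_obs / √r_xx = 0.75 / √0.90 = 0.75 / 0.9487 ≈ 0.79.

0.79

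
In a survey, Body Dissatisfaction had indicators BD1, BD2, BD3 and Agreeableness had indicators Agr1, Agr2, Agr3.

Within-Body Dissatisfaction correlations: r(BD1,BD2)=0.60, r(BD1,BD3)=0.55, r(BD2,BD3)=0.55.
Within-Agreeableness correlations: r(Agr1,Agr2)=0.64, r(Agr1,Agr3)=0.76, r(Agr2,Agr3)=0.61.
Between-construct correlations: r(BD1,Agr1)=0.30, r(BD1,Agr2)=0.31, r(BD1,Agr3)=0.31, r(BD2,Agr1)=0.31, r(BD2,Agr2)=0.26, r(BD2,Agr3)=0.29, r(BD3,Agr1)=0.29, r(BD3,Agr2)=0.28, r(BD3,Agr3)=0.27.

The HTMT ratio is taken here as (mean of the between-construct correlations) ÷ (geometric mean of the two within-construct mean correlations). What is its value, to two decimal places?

0.47

Mean between = 2.62/9 = 0.2911.
Mean within-BD = 1.70/3 = 0.5667; mean within-Agr = 2.01/3 = 0.6700.
Geometric mean = √(0.5667 × 0.6700) = 0.6162.
HTMT = 0.2911 / 0.6162 = 0.47.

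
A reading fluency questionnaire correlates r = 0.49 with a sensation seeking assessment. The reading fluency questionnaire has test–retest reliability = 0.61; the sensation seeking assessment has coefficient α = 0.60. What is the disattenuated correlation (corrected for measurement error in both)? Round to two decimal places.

0.81

r_true = r_obs / √(r_xx · r_yy) = 0.49 / √(0.61 × 0.60) = 0.49 / √0.3660 = 0.49 / 0.6050 ≈ 0.81.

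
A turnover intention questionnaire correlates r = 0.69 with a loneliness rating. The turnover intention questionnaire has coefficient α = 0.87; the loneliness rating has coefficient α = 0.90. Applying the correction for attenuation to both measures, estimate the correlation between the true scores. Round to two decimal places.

0.78

r_true = r_obs / √(r_xx · r_yy) = 0.69 / √(0.87 × 0.90) = 0.69 / √0.7830 = 0.69 / 0.8849 ≈ 0.78.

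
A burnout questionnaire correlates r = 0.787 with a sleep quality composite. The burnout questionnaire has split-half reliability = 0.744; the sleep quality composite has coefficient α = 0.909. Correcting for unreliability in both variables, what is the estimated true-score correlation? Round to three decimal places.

0.957

r_true = r_obs / √(r_xx · r_yy) = 0.787 / √(0.744 × 0.909) = 0.787 / √0.676296 = 0.787 / 0.8224 ≈ 0.957.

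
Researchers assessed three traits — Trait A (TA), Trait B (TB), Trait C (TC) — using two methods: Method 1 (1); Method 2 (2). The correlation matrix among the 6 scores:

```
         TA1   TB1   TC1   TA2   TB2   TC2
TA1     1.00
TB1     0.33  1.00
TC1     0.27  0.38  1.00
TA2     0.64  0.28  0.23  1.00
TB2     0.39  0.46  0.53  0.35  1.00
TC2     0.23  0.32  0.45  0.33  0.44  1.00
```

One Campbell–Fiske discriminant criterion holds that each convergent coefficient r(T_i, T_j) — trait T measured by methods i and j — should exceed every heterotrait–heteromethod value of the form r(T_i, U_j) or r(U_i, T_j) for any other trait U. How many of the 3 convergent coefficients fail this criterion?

Each convergent coefficient versus the relevant comparison correlations:
TA (methods 1·2): 0.64 vs {0.39, 0.28, 0.23, 0.23} → pass.
TB (methods 1·2): 0.46 vs {0.28, 0.39, 0.32, 0.53} → fail.
TC (methods 1·2): 0.45 vs {0.23, 0.23, 0.53, 0.32} → fail.
2 of 3 fail.

2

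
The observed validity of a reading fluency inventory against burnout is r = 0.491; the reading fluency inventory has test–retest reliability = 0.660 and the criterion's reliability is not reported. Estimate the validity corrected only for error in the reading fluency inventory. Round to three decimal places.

Single correction: r_c = r_obs / √r_xx = 0.491 / √0.660 = 0.491 / 0.8124 ≈ 0.604.

0.604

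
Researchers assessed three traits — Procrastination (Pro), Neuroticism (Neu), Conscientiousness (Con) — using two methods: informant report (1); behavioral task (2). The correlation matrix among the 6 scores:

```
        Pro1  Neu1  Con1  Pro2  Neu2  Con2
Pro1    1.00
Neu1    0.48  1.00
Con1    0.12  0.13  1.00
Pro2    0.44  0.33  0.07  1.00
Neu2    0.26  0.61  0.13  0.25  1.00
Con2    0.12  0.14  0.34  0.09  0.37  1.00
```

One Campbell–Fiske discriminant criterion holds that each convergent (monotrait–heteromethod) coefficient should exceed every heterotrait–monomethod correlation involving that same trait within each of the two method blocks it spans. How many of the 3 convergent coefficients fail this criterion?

2

Checking each validity diagonal entry against its comparison values:
Pro (methods 1·2): 0.44 vs {0.48, 0.25, 0.12, 0.09} → fail.
Neu (methods 1·2): 0.61 vs {0.48, 0.25, 0.13, 0.37} → pass.
Con (methods 1·2): 0.34 vs {0.12, 0.09, 0.13, 0.37} → fail.
2 of 3 fail.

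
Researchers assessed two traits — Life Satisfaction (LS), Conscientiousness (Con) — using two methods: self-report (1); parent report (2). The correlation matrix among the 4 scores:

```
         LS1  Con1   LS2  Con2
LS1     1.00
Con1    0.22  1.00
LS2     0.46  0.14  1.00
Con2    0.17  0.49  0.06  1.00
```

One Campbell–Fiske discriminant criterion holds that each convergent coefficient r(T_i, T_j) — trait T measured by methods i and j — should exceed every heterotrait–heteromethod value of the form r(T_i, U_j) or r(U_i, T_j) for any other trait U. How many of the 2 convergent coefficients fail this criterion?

0

Each convergent coefficient versus the relevant comparison correlations:
LS (methods 1·2): 0.46 vs {0.17, 0.14} → pass.
Con (methods 1·2): 0.49 vs {0.14, 0.17} → pass.
0 of 2 fail.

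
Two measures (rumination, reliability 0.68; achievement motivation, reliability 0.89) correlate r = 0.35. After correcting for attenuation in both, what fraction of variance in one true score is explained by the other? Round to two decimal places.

0.20

Disattenuated r = 0.35 / √(0.68 × 0.89) = 0.35 / 0.7779 = 0.4499.
Shared true-score variance = 0.4499² = 0.2024 ≈ 0.20.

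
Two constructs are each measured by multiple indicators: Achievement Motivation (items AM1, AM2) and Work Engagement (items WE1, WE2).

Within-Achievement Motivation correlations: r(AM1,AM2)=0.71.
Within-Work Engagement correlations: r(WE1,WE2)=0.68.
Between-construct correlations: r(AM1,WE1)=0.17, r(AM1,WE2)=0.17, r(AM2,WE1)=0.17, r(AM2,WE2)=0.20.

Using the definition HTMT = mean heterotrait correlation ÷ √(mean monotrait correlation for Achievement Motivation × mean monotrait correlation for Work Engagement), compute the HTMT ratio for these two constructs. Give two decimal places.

Between-construct mean = 0.71/4 = 0.1775.
Mean within-AM = 0.71/1 = 0.7100; mean within-WE = 0.68/1 = 0.6800.
Geometric mean = √(0.7100 × 0.6800) = 0.6948.
HTMT = 0.1775 / 0.6948 = 0.26.

0.26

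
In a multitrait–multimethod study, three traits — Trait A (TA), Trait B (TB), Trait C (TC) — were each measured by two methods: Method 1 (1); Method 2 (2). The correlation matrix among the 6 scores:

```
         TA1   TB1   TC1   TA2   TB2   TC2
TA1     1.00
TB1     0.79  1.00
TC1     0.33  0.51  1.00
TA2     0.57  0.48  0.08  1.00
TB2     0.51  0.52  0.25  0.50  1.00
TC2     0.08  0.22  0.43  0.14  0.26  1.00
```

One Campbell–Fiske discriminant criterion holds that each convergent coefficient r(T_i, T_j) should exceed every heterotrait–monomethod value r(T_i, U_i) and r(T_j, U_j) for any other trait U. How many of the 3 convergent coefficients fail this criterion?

Each convergent coefficient versus the relevant comparison correlations:
TA (methods 1·2): 0.57 vs {0.79, 0.50, 0.33, 0.14} → fail.
TB (methods 1·2): 0.52 vs {0.79, 0.50, 0.51, 0.26} → fail.
TC (methods 1·2): 0.43 vs {0.33, 0.14, 0.51, 0.26} → fail.
3 of 3 fail.

3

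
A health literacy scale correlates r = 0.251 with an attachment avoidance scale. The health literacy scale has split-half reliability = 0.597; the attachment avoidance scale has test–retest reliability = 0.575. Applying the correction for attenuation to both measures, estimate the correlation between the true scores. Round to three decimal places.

0.428

r_true = r_obs / √(r_xx · r_yy) = 0.251 / √(0.597 × 0.575) = 0.251 / √0.343275 = 0.251 / 0.5859 ≈ 0.428.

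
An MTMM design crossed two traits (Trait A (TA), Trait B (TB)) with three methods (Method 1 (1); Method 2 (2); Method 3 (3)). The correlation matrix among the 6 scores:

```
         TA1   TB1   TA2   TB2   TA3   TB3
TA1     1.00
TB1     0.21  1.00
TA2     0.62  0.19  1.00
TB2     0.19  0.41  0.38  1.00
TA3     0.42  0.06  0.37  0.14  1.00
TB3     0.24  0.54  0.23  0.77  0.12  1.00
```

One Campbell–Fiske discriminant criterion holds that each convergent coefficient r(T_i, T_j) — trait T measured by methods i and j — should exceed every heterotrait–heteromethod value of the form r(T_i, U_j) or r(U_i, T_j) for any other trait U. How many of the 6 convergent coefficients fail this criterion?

0

Each convergent coefficient versus the relevant comparison correlations:
TA (methods 1·2): 0.62 vs {0.19, 0.19} → pass.
TA (methods 1·3): 0.42 vs {0.24, 0.06} → pass.
TA (methods 2·3): 0.37 vs {0.23, 0.14} → pass.
TB (methods 1·2): 0.41 vs {0.19, 0.19} → pass.
TB (methods 1·3): 0.54 vs {0.06, 0.24} → pass.
TB (methods 2·3): 0.77 vs {0.14, 0.23} → pass.
0 of 6 fail.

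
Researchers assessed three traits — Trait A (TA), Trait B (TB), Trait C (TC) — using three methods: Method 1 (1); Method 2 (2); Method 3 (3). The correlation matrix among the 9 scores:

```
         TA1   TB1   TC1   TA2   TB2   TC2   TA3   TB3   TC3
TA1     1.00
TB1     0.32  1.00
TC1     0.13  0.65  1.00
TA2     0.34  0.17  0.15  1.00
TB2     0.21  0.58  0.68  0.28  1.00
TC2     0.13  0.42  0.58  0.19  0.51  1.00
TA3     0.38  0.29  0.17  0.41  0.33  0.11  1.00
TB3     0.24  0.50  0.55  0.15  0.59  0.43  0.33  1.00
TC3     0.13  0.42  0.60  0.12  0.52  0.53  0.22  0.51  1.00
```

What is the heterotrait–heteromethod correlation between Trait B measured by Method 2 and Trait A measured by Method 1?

Different traits and methods: r(TB2, TA1) = 0.21.

0.21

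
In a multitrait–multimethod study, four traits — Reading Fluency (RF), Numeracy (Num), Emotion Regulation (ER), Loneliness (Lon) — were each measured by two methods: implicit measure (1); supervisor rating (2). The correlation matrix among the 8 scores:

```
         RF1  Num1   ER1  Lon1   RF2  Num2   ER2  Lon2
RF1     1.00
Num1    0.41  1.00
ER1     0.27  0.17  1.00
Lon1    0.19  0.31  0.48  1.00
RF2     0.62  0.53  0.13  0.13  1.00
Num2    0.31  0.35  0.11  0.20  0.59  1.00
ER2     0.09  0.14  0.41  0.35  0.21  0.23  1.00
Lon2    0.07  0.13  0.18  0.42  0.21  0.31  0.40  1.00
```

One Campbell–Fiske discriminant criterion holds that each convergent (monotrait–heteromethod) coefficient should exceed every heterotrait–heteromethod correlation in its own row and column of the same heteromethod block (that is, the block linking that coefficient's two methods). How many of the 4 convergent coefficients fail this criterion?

1

Each convergent coefficient versus the relevant comparison correlations:
RF (methods 1·2): 0.62 vs {0.31, 0.53, 0.09, 0.13, 0.07, 0.13} → pass.
Num (methods 1·2): 0.35 vs {0.53, 0.31, 0.14, 0.11, 0.13, 0.20} → fail.
ER (methods 1·2): 0.41 vs {0.13, 0.09, 0.11, 0.14, 0.18, 0.35} → pass.
Lon (methods 1·2): 0.42 vs {0.13, 0.07, 0.20, 0.13, 0.35, 0.18} → pass.
1 of 4 fail.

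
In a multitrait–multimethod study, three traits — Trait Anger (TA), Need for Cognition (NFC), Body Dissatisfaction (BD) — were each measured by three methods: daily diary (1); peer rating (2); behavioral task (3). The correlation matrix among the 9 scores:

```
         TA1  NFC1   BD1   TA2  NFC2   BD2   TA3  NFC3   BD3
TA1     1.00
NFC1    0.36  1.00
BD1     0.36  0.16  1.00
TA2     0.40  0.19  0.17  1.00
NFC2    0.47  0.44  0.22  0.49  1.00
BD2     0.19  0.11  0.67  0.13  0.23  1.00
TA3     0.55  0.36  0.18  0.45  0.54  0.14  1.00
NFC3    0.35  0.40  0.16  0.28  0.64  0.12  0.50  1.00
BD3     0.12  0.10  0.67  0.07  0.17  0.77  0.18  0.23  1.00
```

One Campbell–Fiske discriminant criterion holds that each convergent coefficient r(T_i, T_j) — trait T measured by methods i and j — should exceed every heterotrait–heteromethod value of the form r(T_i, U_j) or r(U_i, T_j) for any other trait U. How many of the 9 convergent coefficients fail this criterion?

Each convergent coefficient versus the relevant comparison correlations:
TA (methods 1·2): 0.40 vs {0.47, 0.19, 0.19, 0.17} → fail.
TA (methods 1·3): 0.55 vs {0.35, 0.36, 0.12, 0.18} → pass.
TA (methods 2·3): 0.45 vs {0.28, 0.54, 0.07, 0.14} → fail.
NFC (methods 1·2): 0.44 vs {0.19, 0.47, 0.11, 0.22} → fail.
NFC (methods 1·3): 0.40 vs {0.36, 0.35, 0.10, 0.16} → pass.
NFC (methods 2·3): 0.64 vs {0.54, 0.28, 0.17, 0.12} → pass.
BD (methods 1·2): 0.67 vs {0.17, 0.19, 0.22, 0.11} → pass.
BD (methods 1·3): 0.67 vs {0.18, 0.12, 0.16, 0.10} → pass.
BD (methods 2·3): 0.77 vs {0.14, 0.07, 0.12, 0.17} → pass.
3 of 9 fail.

3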